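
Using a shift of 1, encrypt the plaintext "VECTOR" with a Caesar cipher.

Step 1: For each letter, shift forward by 1 positions (mod 26).
  V (position 21) -> position (21+1) mod 26 = 22 -> W
  E (position 4) -> position (4+1) mod 26 = 5 -> F
  C (position 2) -> position (2+1) mod 26 = 3 -> D
  T (position 19) -> position (19+1) mod 26 = 20 -> U
  O (position 14) -> position (14+1) mod 26 = 15 -> P
  R (position 17) -> position (17+1) mod 26 = 18 -> S
Result: WFDUPS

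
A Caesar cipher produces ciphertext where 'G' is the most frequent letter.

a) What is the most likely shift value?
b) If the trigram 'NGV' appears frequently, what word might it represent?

Step 1: In English, 'E' is the most frequent letter (12.7%).
Step 2: The most frequent ciphertext letter is 'G' (position 6).
Step 3: Shift = (6 - 4) mod 26 = 2.
Step 4: Decrypt 'NGV' by shifting back 2:
  N -> L
  G -> E
  V -> T
Step 5: 'NGV' decrypts to 'LET'.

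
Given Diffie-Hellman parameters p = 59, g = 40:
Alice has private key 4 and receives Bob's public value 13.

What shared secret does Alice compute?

Step 1: s = B^a mod p = 13^4 mod 59.
  13^1 mod 59 = 13
  13^2 mod 59 = (13 * 13) mod 59 = 51
  13^3 mod 59 = (51 * 13) mod 59 = 14
  13^4 mod 59 = (14 * 13) mod 59 = 5
Result: shared secret = 5.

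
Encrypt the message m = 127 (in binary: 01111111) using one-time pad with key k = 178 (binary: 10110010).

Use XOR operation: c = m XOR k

Step 1: Write out the XOR operation bit by bit:
  Message: 01111111
  Key:     10110010
  XOR:     11001101
Step 2: Convert to decimal: 11001101 = 205.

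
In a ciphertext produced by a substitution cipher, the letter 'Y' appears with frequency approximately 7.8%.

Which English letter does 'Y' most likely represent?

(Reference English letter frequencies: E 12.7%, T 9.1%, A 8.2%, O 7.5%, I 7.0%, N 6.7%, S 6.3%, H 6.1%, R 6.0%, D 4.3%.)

Step 1: The observed frequency is 7.8%.
Step 2: Compare with English frequencies:
  E: 12.7% (difference: 4.9%)
  T: 9.1% (difference: 1.3%)
  A: 8.2% (difference: 0.4%)
  O: 7.5% (difference: 0.3%) <-- closest
  I: 7.0% (difference: 0.8%)
  N: 6.7% (difference: 1.1%)
  S: 6.3% (difference: 1.5%)
  H: 6.1% (difference: 1.7%)
  R: 6.0% (difference: 1.8%)
  D: 4.3% (difference: 3.5%)
Step 3: 'Y' most likely represents 'O' (frequency 7.5%).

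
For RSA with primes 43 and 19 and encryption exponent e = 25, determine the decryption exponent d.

Step 1: n = 43 * 19 = 817.
Step 2: phi(n) = 42 * 18 = 756.
Step 3: Find d such that 25 * d = 1 (mod 756).
Step 4: d = 25^(-1) mod 756 = 121.
Verification: 25 * 121 = 3025 = 4 * 756 + 1.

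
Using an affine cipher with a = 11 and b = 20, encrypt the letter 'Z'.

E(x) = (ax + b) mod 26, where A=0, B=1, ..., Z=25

Step 1: Convert 'Z' to number: x = 25.
Step 2: E(25) = (11 * 25 + 20) mod 26 = 295 mod 26 = 9.
Step 3: Convert 9 back to letter: J.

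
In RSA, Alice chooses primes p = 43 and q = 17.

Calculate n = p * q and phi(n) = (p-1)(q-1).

Step 1: n = p * q = 43 * 17 = 731.
Step 2: phi(n) = (p-1)(q-1) = 42 * 16 = 672.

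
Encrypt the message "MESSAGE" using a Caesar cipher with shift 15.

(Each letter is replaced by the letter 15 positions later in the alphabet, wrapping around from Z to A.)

Step 1: For each letter, shift forward by 15 positions (mod 26).
  M (position 12) -> position (12+15) mod 26 = 1 -> B
  E (position 4) -> position (4+15) mod 26 = 19 -> T
  S (position 18) -> position (18+15) mod 26 = 7 -> H
  S (position 18) -> position (18+15) mod 26 = 7 -> H
  A (position 0) -> position (0+15) mod 26 = 15 -> P
  G (position 6) -> position (6+15) mod 26 = 21 -> V
  E (position 4) -> position (4+15) mod 26 = 19 -> T
Result: BTHHPVT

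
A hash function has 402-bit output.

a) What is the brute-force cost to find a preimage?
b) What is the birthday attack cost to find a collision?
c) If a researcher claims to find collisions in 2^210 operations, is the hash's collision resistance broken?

Step 1: Preimage resistance requires brute-force of 2^402 operations.
Step 2: Collision resistance (birthday bound) = 2^(402/2) = 2^201.
Step 3: The claimed attack costs 2^210 operations.
Step 4: Since 2^210 >= 2^201, the claimed attack is no faster than the generic birthday attack, so this does not break collision resistance.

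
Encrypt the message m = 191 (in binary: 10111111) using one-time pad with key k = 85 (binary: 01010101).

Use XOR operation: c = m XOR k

Step 1: Write out the XOR operation bit by bit:
  Message: 10111111
  Key:     01010101
  XOR:     11101010
Step 2: Convert to decimal: 11101010 = 234.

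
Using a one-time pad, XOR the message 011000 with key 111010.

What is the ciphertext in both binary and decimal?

Step 1: Write out the XOR operation bit by bit:
  Message: 011000
  Key:     111010
  XOR:     100010
Step 2: Convert to decimal: 100010 = 34.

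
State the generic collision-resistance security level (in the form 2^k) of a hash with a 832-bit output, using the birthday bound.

Step 1: The birthday paradox gives collision probability ~50% after sqrt(2^n) = 2^(n/2) hashes.
Step 2: For 832-bit output: 2^(832/2) = 2^416.
Step 3: Approximately 2^416 hash computations needed.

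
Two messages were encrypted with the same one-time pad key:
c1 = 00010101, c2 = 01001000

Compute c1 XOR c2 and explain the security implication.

Step 1: c1 XOR c2 = (m1 XOR k) XOR (m2 XOR k).
Step 2: By XOR associativity/commutativity: = m1 XOR m2 XOR k XOR k = m1 XOR m2.
Step 3: 00010101 XOR 01001000 = 01011101 = 93.
Step 4: The key cancels out! An attacker learns m1 XOR m2 = 93, revealing the relationship between plaintexts.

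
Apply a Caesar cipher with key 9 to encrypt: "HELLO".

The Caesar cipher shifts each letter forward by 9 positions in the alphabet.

Step 1: For each letter, shift forward by 9 positions (mod 26).
  H (position 7) -> position (7+9) mod 26 = 16 -> Q
  E (position 4) -> position (4+9) mod 26 = 13 -> N
  L (position 11) -> position (11+9) mod 26 = 20 -> U
  L (position 11) -> position (11+9) mod 26 = 20 -> U
  O (position 14) -> position (14+9) mod 26 = 23 -> X
Result: QNUUX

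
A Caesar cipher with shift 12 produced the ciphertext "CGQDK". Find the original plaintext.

Step 1: Reverse the shift by subtracting 12 from each letter position.
  C (position 2) -> position (2-12) mod 26 = 16 -> Q
  G (position 6) -> position (6-12) mod 26 = 20 -> U
  Q (position 16) -> position (16-12) mod 26 = 4 -> E
  D (position 3) -> position (3-12) mod 26 = 17 -> R
  K (position 10) -> position (10-12) mod 26 = 24 -> Y
Decrypted message: QUERY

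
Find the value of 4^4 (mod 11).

Step 1: Compute 4^4 mod 11 step by step, reducing modulo 11 at each step.
  4^1 mod 11 = 4
  4^2 mod 11 = (4 * 4) mod 11 = 5
  4^3 mod 11 = (5 * 4) mod 11 = 9
  4^4 mod 11 = (9 * 4) mod 11 = 3
Step 2: Result = 3.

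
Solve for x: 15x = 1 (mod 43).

Step 1: We need x such that 15 * x = 1 (mod 43).
Step 2: Using the extended Euclidean algorithm or trial:
  15 * 23 = 345 = 8 * 43 + 1.
Step 3: Since 345 mod 43 = 1, the inverse is x = 23.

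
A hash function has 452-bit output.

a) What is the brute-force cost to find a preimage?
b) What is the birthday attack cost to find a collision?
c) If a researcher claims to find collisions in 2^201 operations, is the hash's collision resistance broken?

Step 1: Preimage resistance requires brute-force of 2^452 operations.
Step 2: Collision resistance (birthday bound) = 2^(452/2) = 2^226.
Step 3: The claimed attack costs 2^201 operations.
Step 4: Since 2^201 < 2^226, the claimed attack beats the generic birthday bound, so collision resistance is broken.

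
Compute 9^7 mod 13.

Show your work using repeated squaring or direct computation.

Step 1: Compute 9^7 mod 13 step by step, reducing modulo 13 at each step.
  9^1 mod 13 = 9
  9^2 mod 13 = (9 * 9) mod 13 = 3
  9^3 mod 13 = (3 * 9) mod 13 = 1
  9^4 mod 13 = (1 * 9) mod 13 = 9
  9^5 mod 13 = (9 * 9) mod 13 = 3
  9^6 mod 13 = (3 * 9) mod 13 = 1
  9^7 mod 13 = (1 * 9) mod 13 = 9
Step 2: Result = 9.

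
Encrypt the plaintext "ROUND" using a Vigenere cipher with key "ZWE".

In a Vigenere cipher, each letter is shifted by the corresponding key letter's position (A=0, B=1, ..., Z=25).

Step 1: Repeat key to match plaintext length:
  Plaintext: ROUND
  Key:       ZWEZW
Step 2: Encrypt each letter:
  R(17) + Z(25) = (17+25) mod 26 = 16 = Q
  O(14) + W(22) = (14+22) mod 26 = 10 = K
  U(20) + E(4) = (20+4) mod 26 = 24 = Y
  N(13) + Z(25) = (13+25) mod 26 = 12 = M
  D(3) + W(22) = (3+22) mod 26 = 25 = Z
Ciphertext: QKYMZ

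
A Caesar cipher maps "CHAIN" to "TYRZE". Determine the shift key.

Step 1: Compare first letters: C (position 2) -> T (position 19).
Step 2: Shift = (19 - 2) mod 26 = 17.
The shift value is 17.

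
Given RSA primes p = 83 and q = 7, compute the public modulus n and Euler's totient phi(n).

Step 1: n = p * q = 83 * 7 = 581.
Step 2: phi(n) = (p-1)(q-1) = 82 * 6 = 492.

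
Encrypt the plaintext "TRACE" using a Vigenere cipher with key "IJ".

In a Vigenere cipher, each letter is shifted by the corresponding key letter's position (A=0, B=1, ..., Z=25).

Step 1: Repeat key to match plaintext length:
  Plaintext: TRACE
  Key:       IJIJI
Step 2: Encrypt each letter:
  T(19) + I(8) = (19+8) mod 26 = 1 = B
  R(17) + J(9) = (17+9) mod 26 = 0 = A
  A(0) + I(8) = (0+8) mod 26 = 8 = I
  C(2) + J(9) = (2+9) mod 26 = 11 = L
  E(4) + I(8) = (4+8) mod 26 = 12 = M
Ciphertext: BAILM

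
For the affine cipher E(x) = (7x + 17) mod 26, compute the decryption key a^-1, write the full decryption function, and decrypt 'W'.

Step 1: Find a^-1, the modular inverse of 7 mod 26.
Step 2: We need 7 * a^-1 = 1 (mod 26).
Step 3: 7 * 15 = 105 = 4 * 26 + 1, so a^-1 = 15.
Step 4: D(y) = 15(y - 17) mod 26.
Step 5: Apply to 'W' (y = 22): D(22) = 15 * (22 - 17) mod 26 = 15 * 5 mod 26 = 23 -> 'X'.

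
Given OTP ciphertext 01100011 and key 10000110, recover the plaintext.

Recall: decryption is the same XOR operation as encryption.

Step 1: XOR ciphertext with key:
  Ciphertext: 01100011
  Key:        10000110
  XOR:        11100101
Step 2: Plaintext = 11100101 = 229 in decimal.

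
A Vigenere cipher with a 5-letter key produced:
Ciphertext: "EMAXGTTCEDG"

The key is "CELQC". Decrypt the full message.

Step 1: Key 'CELQC' has length 5. Extended key: CELQCCELQCC
Step 2: Decrypt each position:
  E(4) - C(2) = 2 = C
  M(12) - E(4) = 8 = I
  A(0) - L(11) = 15 = P
  X(23) - Q(16) = 7 = H
  G(6) - C(2) = 4 = E
  T(19) - C(2) = 17 = R
  T(19) - E(4) = 15 = P
  C(2) - L(11) = 17 = R
  E(4) - Q(16) = 14 = O
  D(3) - C(2) = 1 = B
  G(6) - C(2) = 4 = E
Plaintext: CIPHERPROBE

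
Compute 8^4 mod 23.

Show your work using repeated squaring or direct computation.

Step 1: Compute 8^4 mod 23 step by step, reducing modulo 23 at each step.
  8^1 mod 23 = 8
  8^2 mod 23 = (8 * 8) mod 23 = 18
  8^3 mod 23 = (18 * 8) mod 23 = 6
  8^4 mod 23 = (6 * 8) mod 23 = 2
Step 2: Result = 2.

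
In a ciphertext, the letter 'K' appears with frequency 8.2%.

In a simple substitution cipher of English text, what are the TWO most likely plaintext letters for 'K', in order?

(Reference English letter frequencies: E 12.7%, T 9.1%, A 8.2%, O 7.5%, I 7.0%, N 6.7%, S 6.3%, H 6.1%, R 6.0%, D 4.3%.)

Step 1: Observed frequency of 'K' is 8.2%.
Step 2: Compute distances to each reference frequency and sort:
  A (8.2%): difference = 0.0% <-- BEST
  O (7.5%): difference = 0.7% <-- RUNNER-UP
  T (9.1%): difference = 0.9%
  I (7.0%): difference = 1.2%
  N (6.7%): difference = 1.5%
Step 3: Most likely is 'A' (8.2%, diff 0.0%); second most likely is 'O' (7.5%, diff 0.7%).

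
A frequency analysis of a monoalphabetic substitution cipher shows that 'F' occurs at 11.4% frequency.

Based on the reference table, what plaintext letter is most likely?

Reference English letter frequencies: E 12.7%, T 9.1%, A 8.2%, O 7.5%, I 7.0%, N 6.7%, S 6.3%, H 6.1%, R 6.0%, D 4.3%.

Step 1: The observed frequency is 11.4%.
Step 2: Compare with English frequencies:
  E: 12.7% (difference: 1.3%) <-- closest
  T: 9.1% (difference: 2.3%)
  A: 8.2% (difference: 3.2%)
  O: 7.5% (difference: 3.9%)
  I: 7.0% (difference: 4.4%)
  N: 6.7% (difference: 4.7%)
  S: 6.3% (difference: 5.1%)
  H: 6.1% (difference: 5.3%)
  R: 6.0% (difference: 5.4%)
  D: 4.3% (difference: 7.1%)
Step 3: 'F' most likely represents 'E' (frequency 12.7%).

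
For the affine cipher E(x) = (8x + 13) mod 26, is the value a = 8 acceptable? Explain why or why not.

Step 1: Compute gcd(8, 26).
Step 2: gcd(8, 26) = 2.
Since gcd = 2 != 1, 8 shares a common factor with 26, so it cannot be used.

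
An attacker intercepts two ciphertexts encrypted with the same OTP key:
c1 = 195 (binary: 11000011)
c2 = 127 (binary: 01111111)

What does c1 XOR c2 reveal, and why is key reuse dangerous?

Step 1: c1 XOR c2 = (m1 XOR k) XOR (m2 XOR k).
Step 2: By XOR associativity/commutativity: = m1 XOR m2 XOR k XOR k = m1 XOR m2.
Step 3: 11000011 XOR 01111111 = 10111100 = 188.
Step 4: The key cancels out! An attacker learns m1 XOR m2 = 188, revealing the relationship between plaintexts.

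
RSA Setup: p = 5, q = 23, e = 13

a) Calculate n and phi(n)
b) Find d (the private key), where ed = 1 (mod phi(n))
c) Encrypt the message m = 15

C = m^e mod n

Step 1: n = 5 * 23 = 115.
Step 2: phi(n) = (5-1)(23-1) = 4 * 22 = 88.
Step 3: Find d = 13^(-1) mod 88 = 61.
  Verify: 13 * 61 = 793 = 1 (mod 88).
Step 4: C = 15^13 mod 115 = 5.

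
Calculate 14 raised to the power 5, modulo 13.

Step 1: Compute 14^5 mod 13 step by step, reducing modulo 13 at each step.
  14^1 mod 13 = 1
  14^2 mod 13 = (1 * 14) mod 13 = 1
  14^3 mod 13 = (1 * 14) mod 13 = 1
  14^4 mod 13 = (1 * 14) mod 13 = 1
  14^5 mod 13 = (1 * 14) mod 13 = 1
Step 2: Result = 1.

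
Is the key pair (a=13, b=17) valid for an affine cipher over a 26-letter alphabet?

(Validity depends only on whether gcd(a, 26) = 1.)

Step 1: Compute gcd(13, 26).
Step 2: gcd(13, 26) = 13.
Since gcd = 13 != 1, 13 shares a common factor with 26, so it cannot be used.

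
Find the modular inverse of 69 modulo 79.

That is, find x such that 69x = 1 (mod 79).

Step 1: We need x such that 69 * x = 1 (mod 79).
Step 2: Using the extended Euclidean algorithm or trial:
  69 * 71 = 4899 = 62 * 79 + 1.
Step 3: Since 4899 mod 79 = 1, the inverse is x = 71.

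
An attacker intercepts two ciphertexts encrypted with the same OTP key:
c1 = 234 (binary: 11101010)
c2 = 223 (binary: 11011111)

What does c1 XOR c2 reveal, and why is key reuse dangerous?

Step 1: c1 XOR c2 = (m1 XOR k) XOR (m2 XOR k).
Step 2: By XOR associativity/commutativity: = m1 XOR m2 XOR k XOR k = m1 XOR m2.
Step 3: 11101010 XOR 11011111 = 00110101 = 53.
Step 4: The key cancels out! An attacker learns m1 XOR m2 = 53, revealing the relationship between plaintexts.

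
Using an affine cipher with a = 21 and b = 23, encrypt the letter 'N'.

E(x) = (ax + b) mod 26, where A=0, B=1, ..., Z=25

Step 1: Convert 'N' to number: x = 13.
Step 2: E(13) = (21 * 13 + 23) mod 26 = 296 mod 26 = 10.
Step 3: Convert 10 back to letter: K.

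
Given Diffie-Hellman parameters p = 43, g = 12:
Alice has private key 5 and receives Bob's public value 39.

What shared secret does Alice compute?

Step 1: s = B^a mod p = 39^5 mod 43.
  39^1 mod 43 = 39
  39^2 mod 43 = (39 * 39) mod 43 = 16
  39^3 mod 43 = (16 * 39) mod 43 = 22
  39^4 mod 43 = (22 * 39) mod 43 = 41
  39^5 mod 43 = (41 * 39) mod 43 = 8
Result: shared secret = 8.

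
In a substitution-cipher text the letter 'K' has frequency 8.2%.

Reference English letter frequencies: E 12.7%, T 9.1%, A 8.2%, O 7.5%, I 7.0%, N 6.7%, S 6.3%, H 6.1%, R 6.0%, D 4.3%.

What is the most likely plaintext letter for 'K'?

Step 1: The observed frequency is 8.2%.
Step 2: Compare with English frequencies:
  E: 12.7% (difference: 4.5%)
  T: 9.1% (difference: 0.9%)
  A: 8.2% (difference: 0.0%) <-- closest
  O: 7.5% (difference: 0.7%)
  I: 7.0% (difference: 1.2%)
  N: 6.7% (difference: 1.5%)
  S: 6.3% (difference: 1.9%)
  H: 6.1% (difference: 2.1%)
  R: 6.0% (difference: 2.2%)
  D: 4.3% (difference: 3.9%)
Step 3: 'K' most likely represents 'A' (frequency 8.2%).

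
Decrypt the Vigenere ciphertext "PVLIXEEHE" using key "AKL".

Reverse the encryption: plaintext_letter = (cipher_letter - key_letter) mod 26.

Step 1: Extend key: AKLAKLAKL
Step 2: Decrypt each letter (c - k) mod 26:
  P(15) - A(0) = (15-0) mod 26 = 15 = P
  V(21) - K(10) = (21-10) mod 26 = 11 = L
  L(11) - L(11) = (11-11) mod 26 = 0 = A
  I(8) - A(0) = (8-0) mod 26 = 8 = I
  X(23) - K(10) = (23-10) mod 26 = 13 = N
  E(4) - L(11) = (4-11) mod 26 = 19 = T
  E(4) - A(0) = (4-0) mod 26 = 4 = E
  H(7) - K(10) = (7-10) mod 26 = 23 = X
  E(4) - L(11) = (4-11) mod 26 = 19 = T
Plaintext: PLAINTEXT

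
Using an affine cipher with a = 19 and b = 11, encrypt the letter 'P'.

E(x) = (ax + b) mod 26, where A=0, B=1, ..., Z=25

Step 1: Convert 'P' to number: x = 15.
Step 2: E(15) = (19 * 15 + 11) mod 26 = 296 mod 26 = 10.
Step 3: Convert 10 back to letter: K.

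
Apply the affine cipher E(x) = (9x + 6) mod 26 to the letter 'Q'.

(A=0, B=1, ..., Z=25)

Step 1: Convert 'Q' to number: x = 16.
Step 2: E(16) = (9 * 16 + 6) mod 26 = 150 mod 26 = 20.
Step 3: Convert 20 back to letter: U.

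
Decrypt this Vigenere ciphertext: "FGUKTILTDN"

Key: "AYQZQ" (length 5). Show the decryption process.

Step 1: Key 'AYQZQ' has length 5. Extended key: AYQZQAYQZQ
Step 2: Decrypt each position:
  F(5) - A(0) = 5 = F
  G(6) - Y(24) = 8 = I
  U(20) - Q(16) = 4 = E
  K(10) - Z(25) = 11 = L
  T(19) - Q(16) = 3 = D
  I(8) - A(0) = 8 = I
  L(11) - Y(24) = 13 = N
  T(19) - Q(16) = 3 = D
  D(3) - Z(25) = 4 = E
  N(13) - Q(16) = 23 = X
Plaintext: FIELDINDEX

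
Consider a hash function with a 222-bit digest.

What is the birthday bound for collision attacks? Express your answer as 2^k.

Step 1: The birthday paradox gives collision probability ~50% after sqrt(2^n) = 2^(n/2) hashes.
Step 2: For 222-bit output: 2^(222/2) = 2^111.
Step 3: Approximately 2^111 hash computations needed.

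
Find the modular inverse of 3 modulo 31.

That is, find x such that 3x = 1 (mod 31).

Step 1: We need x such that 3 * x = 1 (mod 31).
Step 2: Using the extended Euclidean algorithm or trial:
  3 * 21 = 63 = 2 * 31 + 1.
Step 3: Since 63 mod 31 = 1, the inverse is x = 21.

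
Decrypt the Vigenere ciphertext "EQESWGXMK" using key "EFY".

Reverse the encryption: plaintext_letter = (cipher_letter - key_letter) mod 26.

Step 1: Extend key: EFYEFYEFY
Step 2: Decrypt each letter (c - k) mod 26:
  E(4) - E(4) = (4-4) mod 26 = 0 = A
  Q(16) - F(5) = (16-5) mod 26 = 11 = L
  E(4) - Y(24) = (4-24) mod 26 = 6 = G
  S(18) - E(4) = (18-4) mod 26 = 14 = O
  W(22) - F(5) = (22-5) mod 26 = 17 = R
  G(6) - Y(24) = (6-24) mod 26 = 8 = I
  X(23) - E(4) = (23-4) mod 26 = 19 = T
  M(12) - F(5) = (12-5) mod 26 = 7 = H
  K(10) - Y(24) = (10-24) mod 26 = 12 = M
Plaintext: ALGORITHM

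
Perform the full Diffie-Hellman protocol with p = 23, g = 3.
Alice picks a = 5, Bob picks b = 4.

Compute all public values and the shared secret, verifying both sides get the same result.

Step 1: A = g^a mod p = 3^5 mod 23 = 13.
Step 2: B = g^b mod p = 3^4 mod 23 = 12.
Step 3: Alice computes s = B^a mod p = 12^5 mod 23 = 18.
Step 4: Bob computes s = A^b mod p = 13^4 mod 23 = 18.
Both sides agree: shared secret = 18.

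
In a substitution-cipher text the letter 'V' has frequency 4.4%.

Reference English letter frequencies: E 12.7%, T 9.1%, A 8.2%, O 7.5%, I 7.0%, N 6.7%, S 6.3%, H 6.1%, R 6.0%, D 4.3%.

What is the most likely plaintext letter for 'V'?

Step 1: The observed frequency is 4.4%.
Step 2: Compare with English frequencies:
  E: 12.7% (difference: 8.3%)
  T: 9.1% (difference: 4.7%)
  A: 8.2% (difference: 3.8%)
  O: 7.5% (difference: 3.1%)
  I: 7.0% (difference: 2.6%)
  N: 6.7% (difference: 2.3%)
  S: 6.3% (difference: 1.9%)
  H: 6.1% (difference: 1.7%)
  R: 6.0% (difference: 1.6%)
  D: 4.3% (difference: 0.1%) <-- closest
Step 3: 'V' most likely represents 'D' (frequency 4.3%).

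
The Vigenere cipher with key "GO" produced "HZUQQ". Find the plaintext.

Step 1: Extend key: GOGOG
Step 2: Decrypt each letter (c - k) mod 26:
  H(7) - G(6) = (7-6) mod 26 = 1 = B
  Z(25) - O(14) = (25-14) mod 26 = 11 = L
  U(20) - G(6) = (20-6) mod 26 = 14 = O
  Q(16) - O(14) = (16-14) mod 26 = 2 = C
  Q(16) - G(6) = (16-6) mod 26 = 10 = K
Plaintext: BLOCK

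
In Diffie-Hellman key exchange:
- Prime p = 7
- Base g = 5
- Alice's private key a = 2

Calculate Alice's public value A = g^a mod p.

Step 1: A = g^a mod p = 5^2 mod 7.
  5^1 mod 7 = 5
  5^2 mod 7 = (5 * 5) mod 7 = 4
Result: A = 4.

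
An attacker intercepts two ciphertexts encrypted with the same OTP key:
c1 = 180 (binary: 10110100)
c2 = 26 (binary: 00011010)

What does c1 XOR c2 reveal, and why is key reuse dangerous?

Step 1: c1 XOR c2 = (m1 XOR k) XOR (m2 XOR k).
Step 2: By XOR associativity/commutativity: = m1 XOR m2 XOR k XOR k = m1 XOR m2.
Step 3: 10110100 XOR 00011010 = 10101110 = 174.
Step 4: The key cancels out! An attacker learns m1 XOR m2 = 174, revealing the relationship between plaintexts.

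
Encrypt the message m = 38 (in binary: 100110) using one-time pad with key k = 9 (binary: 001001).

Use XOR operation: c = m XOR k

Step 1: Write out the XOR operation bit by bit:
  Message: 100110
  Key:     001001
  XOR:     101111
Step 2: Convert to decimal: 101111 = 47.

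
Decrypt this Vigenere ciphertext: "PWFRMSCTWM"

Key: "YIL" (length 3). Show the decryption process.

Step 1: Key 'YIL' has length 3. Extended key: YILYILYILY
Step 2: Decrypt each position:
  P(15) - Y(24) = 17 = R
  W(22) - I(8) = 14 = O
  F(5) - L(11) = 20 = U
  R(17) - Y(24) = 19 = T
  M(12) - I(8) = 4 = E
  S(18) - L(11) = 7 = H
  C(2) - Y(24) = 4 = E
  T(19) - I(8) = 11 = L
  W(22) - L(11) = 11 = L
  M(12) - Y(24) = 14 = O
Plaintext: ROUTEHELLO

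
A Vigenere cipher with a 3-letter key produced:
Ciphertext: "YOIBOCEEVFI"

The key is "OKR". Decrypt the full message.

Step 1: Key 'OKR' has length 3. Extended key: OKROKROKROK
Step 2: Decrypt each position:
  Y(24) - O(14) = 10 = K
  O(14) - K(10) = 4 = E
  I(8) - R(17) = 17 = R
  B(1) - O(14) = 13 = N
  O(14) - K(10) = 4 = E
  C(2) - R(17) = 11 = L
  E(4) - O(14) = 16 = Q
  E(4) - K(10) = 20 = U
  V(21) - R(17) = 4 = E
  F(5) - O(14) = 17 = R
  I(8) - K(10) = 24 = Y
Plaintext: KERNELQUERY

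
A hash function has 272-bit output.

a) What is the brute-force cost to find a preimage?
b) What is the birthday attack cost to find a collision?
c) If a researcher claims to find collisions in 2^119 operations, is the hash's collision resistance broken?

Step 1: Preimage resistance requires brute-force of 2^272 operations.
Step 2: Collision resistance (birthday bound) = 2^(272/2) = 2^136.
Step 3: The claimed attack costs 2^119 operations.
Step 4: Since 2^119 < 2^136, the claimed attack beats the generic birthday bound, so collision resistance is broken.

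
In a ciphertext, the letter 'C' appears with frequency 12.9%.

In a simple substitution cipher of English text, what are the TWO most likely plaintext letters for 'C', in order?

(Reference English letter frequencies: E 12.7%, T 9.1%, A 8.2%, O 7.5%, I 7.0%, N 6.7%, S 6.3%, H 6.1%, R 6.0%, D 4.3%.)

Step 1: Observed frequency of 'C' is 12.9%.
Step 2: Compute distances to each reference frequency and sort:
  E (12.7%): difference = 0.2% <-- BEST
  T (9.1%): difference = 3.8% <-- RUNNER-UP
  A (8.2%): difference = 4.7%
  O (7.5%): difference = 5.4%
  I (7.0%): difference = 5.9%
Step 3: Most likely is 'E' (12.7%, diff 0.2%); second most likely is 'T' (9.1%, diff 3.8%).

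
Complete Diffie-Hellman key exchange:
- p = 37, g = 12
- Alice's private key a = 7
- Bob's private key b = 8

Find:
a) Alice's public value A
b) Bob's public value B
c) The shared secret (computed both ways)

Step 1: A = g^a mod p = 12^7 mod 37 = 9.
Step 2: B = g^b mod p = 12^8 mod 37 = 34.
Step 3: Alice computes s = B^a mod p = 34^7 mod 37 = 33.
Step 4: Bob computes s = A^b mod p = 9^8 mod 37 = 33.
Both sides agree: shared secret = 33.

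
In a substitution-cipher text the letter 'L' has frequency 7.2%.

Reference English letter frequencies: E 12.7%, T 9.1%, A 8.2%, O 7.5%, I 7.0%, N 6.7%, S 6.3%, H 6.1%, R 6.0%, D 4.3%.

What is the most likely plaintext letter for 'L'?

Step 1: The observed frequency is 7.2%.
Step 2: Compare with English frequencies:
  E: 12.7% (difference: 5.5%)
  T: 9.1% (difference: 1.9%)
  A: 8.2% (difference: 1.0%)
  O: 7.5% (difference: 0.3%)
  I: 7.0% (difference: 0.2%) <-- closest
  N: 6.7% (difference: 0.5%)
  S: 6.3% (difference: 0.9%)
  H: 6.1% (difference: 1.1%)
  R: 6.0% (difference: 1.2%)
  D: 4.3% (difference: 2.9%)
Step 3: 'L' most likely represents 'I' (frequency 7.0%).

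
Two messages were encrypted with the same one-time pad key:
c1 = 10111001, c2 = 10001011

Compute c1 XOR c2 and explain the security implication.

Step 1: c1 XOR c2 = (m1 XOR k) XOR (m2 XOR k).
Step 2: By XOR associativity/commutativity: = m1 XOR m2 XOR k XOR k = m1 XOR m2.
Step 3: 10111001 XOR 10001011 = 00110010 = 50.
Step 4: The key cancels out! An attacker learns m1 XOR m2 = 50, revealing the relationship between plaintexts.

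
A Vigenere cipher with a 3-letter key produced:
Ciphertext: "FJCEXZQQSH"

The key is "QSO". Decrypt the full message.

Step 1: Key 'QSO' has length 3. Extended key: QSOQSOQSOQ
Step 2: Decrypt each position:
  F(5) - Q(16) = 15 = P
  J(9) - S(18) = 17 = R
  C(2) - O(14) = 14 = O
  E(4) - Q(16) = 14 = O
  X(23) - S(18) = 5 = F
  Z(25) - O(14) = 11 = L
  Q(16) - Q(16) = 0 = A
  Q(16) - S(18) = 24 = Y
  S(18) - O(14) = 4 = E
  H(7) - Q(16) = 17 = R
Plaintext: PROOFLAYER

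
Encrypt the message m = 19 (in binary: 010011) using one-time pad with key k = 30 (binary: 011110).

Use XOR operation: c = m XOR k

Step 1: Write out the XOR operation bit by bit:
  Message: 010011
  Key:     011110
  XOR:     001101
Step 2: Convert to decimal: 001101 = 13.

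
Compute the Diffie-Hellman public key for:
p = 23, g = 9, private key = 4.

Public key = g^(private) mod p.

Step 1: A = g^a mod p = 9^4 mod 23.
  9^1 mod 23 = 9
  9^2 mod 23 = (9 * 9) mod 23 = 12
  9^3 mod 23 = (12 * 9) mod 23 = 16
  9^4 mod 23 = (16 * 9) mod 23 = 6
Result: A = 6.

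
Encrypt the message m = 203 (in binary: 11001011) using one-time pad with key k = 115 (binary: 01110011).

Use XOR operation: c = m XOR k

Step 1: Write out the XOR operation bit by bit:
  Message: 11001011
  Key:     01110011
  XOR:     10111000
Step 2: Convert to decimal: 10111000 = 184.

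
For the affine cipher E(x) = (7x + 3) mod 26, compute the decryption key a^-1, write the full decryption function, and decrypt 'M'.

Step 1: Find a^-1, the modular inverse of 7 mod 26.
Step 2: We need 7 * a^-1 = 1 (mod 26).
Step 3: 7 * 15 = 105 = 4 * 26 + 1, so a^-1 = 15.
Step 4: D(y) = 15(y - 3) mod 26.
Step 5: Apply to 'M' (y = 12): D(12) = 15 * (12 - 3) mod 26 = 15 * 9 mod 26 = 5 -> 'F'.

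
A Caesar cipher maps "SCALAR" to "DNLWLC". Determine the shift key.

Step 1: Compare first letters: S (position 18) -> D (position 3).
Step 2: Shift = (3 - 18) mod 26 = 11.
The shift value is 11.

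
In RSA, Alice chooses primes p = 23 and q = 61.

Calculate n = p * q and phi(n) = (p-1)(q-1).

Step 1: n = p * q = 23 * 61 = 1403.
Step 2: phi(n) = (p-1)(q-1) = 22 * 60 = 1320.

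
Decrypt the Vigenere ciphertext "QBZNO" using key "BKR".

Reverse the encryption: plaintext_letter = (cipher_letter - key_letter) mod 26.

Step 1: Extend key: BKRBK
Step 2: Decrypt each letter (c - k) mod 26:
  Q(16) - B(1) = (16-1) mod 26 = 15 = P
  B(1) - K(10) = (1-10) mod 26 = 17 = R
  Z(25) - R(17) = (25-17) mod 26 = 8 = I
  N(13) - B(1) = (13-1) mod 26 = 12 = M
  O(14) - K(10) = (14-10) mod 26 = 4 = E
Plaintext: PRIME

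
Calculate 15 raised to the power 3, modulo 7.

Step 1: Compute 15^3 mod 7 step by step, reducing modulo 7 at each step.
  15^1 mod 7 = 1
  15^2 mod 7 = (1 * 15) mod 7 = 1
  15^3 mod 7 = (1 * 15) mod 7 = 1
Step 2: Result = 1.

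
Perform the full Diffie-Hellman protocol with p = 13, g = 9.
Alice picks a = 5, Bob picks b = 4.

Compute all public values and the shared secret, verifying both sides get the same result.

Step 1: A = g^a mod p = 9^5 mod 13 = 3.
Step 2: B = g^b mod p = 9^4 mod 13 = 9.
Step 3: Alice computes s = B^a mod p = 9^5 mod 13 = 3.
Step 4: Bob computes s = A^b mod p = 3^4 mod 13 = 3.
Both sides agree: shared secret = 3.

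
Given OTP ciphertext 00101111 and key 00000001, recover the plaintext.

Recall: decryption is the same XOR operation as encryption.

Step 1: XOR ciphertext with key:
  Ciphertext: 00101111
  Key:        00000001
  XOR:        00101110
Step 2: Plaintext = 00101110 = 46 in decimal.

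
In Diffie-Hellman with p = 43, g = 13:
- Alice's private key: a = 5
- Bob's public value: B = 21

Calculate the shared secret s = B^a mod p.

Step 1: s = B^a mod p = 21^5 mod 43.
  21^1 mod 43 = 21
  21^2 mod 43 = (21 * 21) mod 43 = 11
  21^3 mod 43 = (11 * 21) mod 43 = 16
  21^4 mod 43 = (16 * 21) mod 43 = 35
  21^5 mod 43 = (35 * 21) mod 43 = 4
Result: shared secret = 4.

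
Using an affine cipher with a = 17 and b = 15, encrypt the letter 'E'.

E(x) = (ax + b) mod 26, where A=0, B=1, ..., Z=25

Step 1: Convert 'E' to number: x = 4.
Step 2: E(4) = (17 * 4 + 15) mod 26 = 83 mod 26 = 5.
Step 3: Convert 5 back to letter: F.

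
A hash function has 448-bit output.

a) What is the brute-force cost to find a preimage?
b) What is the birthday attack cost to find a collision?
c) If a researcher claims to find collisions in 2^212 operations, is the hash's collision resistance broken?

Step 1: Preimage resistance requires brute-force of 2^448 operations.
Step 2: Collision resistance (birthday bound) = 2^(448/2) = 2^224.
Step 3: The claimed attack costs 2^212 operations.
Step 4: Since 2^212 < 2^224, the claimed attack beats the generic birthday bound, so collision resistance is broken.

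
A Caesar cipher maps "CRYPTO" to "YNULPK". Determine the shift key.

Step 1: Compare first letters: C (position 2) -> Y (position 24).
Step 2: Shift = (24 - 2) mod 26 = 22.
The shift value is 22.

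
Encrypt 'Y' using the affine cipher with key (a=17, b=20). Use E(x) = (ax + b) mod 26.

Step 1: Convert 'Y' to number: x = 24.
Step 2: E(24) = (17 * 24 + 20) mod 26 = 428 mod 26 = 12.
Step 3: Convert 12 back to letter: M.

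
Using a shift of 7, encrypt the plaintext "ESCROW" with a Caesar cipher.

Step 1: For each letter, shift forward by 7 positions (mod 26).
  E (position 4) -> position (4+7) mod 26 = 11 -> L
  S (position 18) -> position (18+7) mod 26 = 25 -> Z
  C (position 2) -> position (2+7) mod 26 = 9 -> J
  R (position 17) -> position (17+7) mod 26 = 24 -> Y
  O (position 14) -> position (14+7) mod 26 = 21 -> V
  W (position 22) -> position (22+7) mod 26 = 3 -> D
Result: LZJYVD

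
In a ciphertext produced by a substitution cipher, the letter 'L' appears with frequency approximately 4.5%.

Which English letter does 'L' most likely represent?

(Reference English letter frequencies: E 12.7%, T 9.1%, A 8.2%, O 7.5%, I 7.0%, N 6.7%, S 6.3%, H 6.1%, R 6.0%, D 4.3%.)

Step 1: The observed frequency is 4.5%.
Step 2: Compare with English frequencies:
  E: 12.7% (difference: 8.2%)
  T: 9.1% (difference: 4.6%)
  A: 8.2% (difference: 3.7%)
  O: 7.5% (difference: 3.0%)
  I: 7.0% (difference: 2.5%)
  N: 6.7% (difference: 2.2%)
  S: 6.3% (difference: 1.8%)
  H: 6.1% (difference: 1.6%)
  R: 6.0% (difference: 1.5%)
  D: 4.3% (difference: 0.2%) <-- closest
Step 3: 'L' most likely represents 'D' (frequency 4.3%).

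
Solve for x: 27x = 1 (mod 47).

Step 1: We need x such that 27 * x = 1 (mod 47).
Step 2: Using the extended Euclidean algorithm or trial:
  27 * 7 = 189 = 4 * 47 + 1.
Step 3: Since 189 mod 47 = 1, the inverse is x = 7.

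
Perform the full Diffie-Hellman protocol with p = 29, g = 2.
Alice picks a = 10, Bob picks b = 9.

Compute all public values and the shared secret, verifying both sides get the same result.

Step 1: A = g^a mod p = 2^10 mod 29 = 9.
Step 2: B = g^b mod p = 2^9 mod 29 = 19.
Step 3: Alice computes s = B^a mod p = 19^10 mod 29 = 6.
Step 4: Bob computes s = A^b mod p = 9^9 mod 29 = 6.
Both sides agree: shared secret = 6.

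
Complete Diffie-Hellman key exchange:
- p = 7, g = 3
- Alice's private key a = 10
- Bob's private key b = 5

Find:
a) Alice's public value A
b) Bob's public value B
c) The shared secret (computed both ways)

Step 1: A = g^a mod p = 3^10 mod 7 = 4.
Step 2: B = g^b mod p = 3^5 mod 7 = 5.
Step 3: Alice computes s = B^a mod p = 5^10 mod 7 = 2.
Step 4: Bob computes s = A^b mod p = 4^5 mod 7 = 2.
Both sides agree: shared secret = 2.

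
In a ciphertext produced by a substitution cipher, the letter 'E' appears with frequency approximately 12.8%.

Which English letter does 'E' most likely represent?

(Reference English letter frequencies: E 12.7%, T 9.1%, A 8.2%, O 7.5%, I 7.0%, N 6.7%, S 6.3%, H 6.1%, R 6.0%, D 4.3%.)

Step 1: The observed frequency is 12.8%.
Step 2: Compare with English frequencies:
  E: 12.7% (difference: 0.1%) <-- closest
  T: 9.1% (difference: 3.7%)
  A: 8.2% (difference: 4.6%)
  O: 7.5% (difference: 5.3%)
  I: 7.0% (difference: 5.8%)
  N: 6.7% (difference: 6.1%)
  S: 6.3% (difference: 6.5%)
  H: 6.1% (difference: 6.7%)
  R: 6.0% (difference: 6.8%)
  D: 4.3% (difference: 8.5%)
Step 3: 'E' most likely represents 'E' (frequency 12.7%).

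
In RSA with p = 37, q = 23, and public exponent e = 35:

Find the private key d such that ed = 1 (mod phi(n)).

Step 1: n = 37 * 23 = 851.
Step 2: phi(n) = 36 * 22 = 792.
Step 3: Find d such that 35 * d = 1 (mod 792).
Step 4: d = 35^(-1) mod 792 = 611.
Verification: 35 * 611 = 21385 = 27 * 792 + 1.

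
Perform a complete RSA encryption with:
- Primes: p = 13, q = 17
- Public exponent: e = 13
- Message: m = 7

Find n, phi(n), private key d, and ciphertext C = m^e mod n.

Step 1: n = 13 * 17 = 221.
Step 2: phi(n) = (13-1)(17-1) = 12 * 16 = 192.
Step 3: Find d = 13^(-1) mod 192 = 133.
  Verify: 13 * 133 = 1729 = 1 (mod 192).
Step 4: C = 7^13 mod 221 = 176.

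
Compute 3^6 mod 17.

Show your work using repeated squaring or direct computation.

Step 1: Compute 3^6 mod 17 step by step, reducing modulo 17 at each step.
  3^1 mod 17 = 3
  3^2 mod 17 = (3 * 3) mod 17 = 9
  3^3 mod 17 = (9 * 3) mod 17 = 10
  3^4 mod 17 = (10 * 3) mod 17 = 13
  3^5 mod 17 = (13 * 3) mod 17 = 5
  3^6 mod 17 = (5 * 3) mod 17 = 15
Step 2: Result = 15.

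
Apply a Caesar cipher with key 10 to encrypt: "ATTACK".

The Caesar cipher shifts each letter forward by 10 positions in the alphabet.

Step 1: For each letter, shift forward by 10 positions (mod 26).
  A (position 0) -> position (0+10) mod 26 = 10 -> K
  T (position 19) -> position (19+10) mod 26 = 3 -> D
  T (position 19) -> position (19+10) mod 26 = 3 -> D
  A (position 0) -> position (0+10) mod 26 = 10 -> K
  C (position 2) -> position (2+10) mod 26 = 12 -> M
  K (position 10) -> position (10+10) mod 26 = 20 -> U
Result: KDDKMU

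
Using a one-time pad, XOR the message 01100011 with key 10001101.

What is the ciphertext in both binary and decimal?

Step 1: Write out the XOR operation bit by bit:
  Message: 01100011
  Key:     10001101
  XOR:     11101110
Step 2: Convert to decimal: 11101110 = 238.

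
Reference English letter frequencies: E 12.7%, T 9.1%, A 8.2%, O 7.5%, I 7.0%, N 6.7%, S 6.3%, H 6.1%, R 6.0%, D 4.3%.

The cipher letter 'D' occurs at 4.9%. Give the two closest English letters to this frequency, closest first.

Step 1: Observed frequency of 'D' is 4.9%.
Step 2: Compute distances to each reference frequency and sort:
  D (4.3%): difference = 0.6% <-- BEST
  R (6.0%): difference = 1.1% <-- RUNNER-UP
  H (6.1%): difference = 1.2%
  S (6.3%): difference = 1.4%
  N (6.7%): difference = 1.8%
Step 3: Most likely is 'D' (4.3%, diff 0.6%); second most likely is 'R' (6.0%, diff 1.1%).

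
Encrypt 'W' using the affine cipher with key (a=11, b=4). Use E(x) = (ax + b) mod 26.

Step 1: Convert 'W' to number: x = 22.
Step 2: E(22) = (11 * 22 + 4) mod 26 = 246 mod 26 = 12.
Step 3: Convert 12 back to letter: M.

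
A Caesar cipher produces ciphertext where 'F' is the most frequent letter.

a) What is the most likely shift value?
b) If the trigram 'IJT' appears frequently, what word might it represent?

Step 1: In English, 'E' is the most frequent letter (12.7%).
Step 2: The most frequent ciphertext letter is 'F' (position 5).
Step 3: Shift = (5 - 4) mod 26 = 1.
Step 4: Decrypt 'IJT' by shifting back 1:
  I -> H
  J -> I
  T -> S
Step 5: 'IJT' decrypts to 'HIS'.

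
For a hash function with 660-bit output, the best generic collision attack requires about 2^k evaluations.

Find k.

Step 1: The hash has a 660-bit output.
Step 2: Collision resistance means it should be infeasible to find any x != y with h(x) = h(y).
By the birthday bound, a generic collision search succeeds after about sqrt(2^660) = 2^(660/2) = 2^330 evaluations.
Step 3: Security level = 330 bits.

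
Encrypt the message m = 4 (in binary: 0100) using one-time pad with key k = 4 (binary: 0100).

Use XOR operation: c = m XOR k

Step 1: Write out the XOR operation bit by bit:
  Message: 0100
  Key:     0100
  XOR:     0000
Step 2: Convert to decimal: 0000 = 0.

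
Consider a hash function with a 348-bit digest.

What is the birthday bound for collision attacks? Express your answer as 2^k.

Step 1: The birthday paradox gives collision probability ~50% after sqrt(2^n) = 2^(n/2) hashes.
Step 2: For 348-bit output: 2^(348/2) = 2^174.
Step 3: Approximately 2^174 hash computations needed.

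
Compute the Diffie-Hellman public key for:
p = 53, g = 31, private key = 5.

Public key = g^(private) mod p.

Step 1: A = g^a mod p = 31^5 mod 53.
  31^1 mod 53 = 31
  31^2 mod 53 = (31 * 31) mod 53 = 7
  31^3 mod 53 = (7 * 31) mod 53 = 5
  31^4 mod 53 = (5 * 31) mod 53 = 49
  31^5 mod 53 = (49 * 31) mod 53 = 35
Result: A = 35.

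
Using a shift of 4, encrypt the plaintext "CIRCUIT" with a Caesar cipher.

Step 1: For each letter, shift forward by 4 positions (mod 26).
  C (position 2) -> position (2+4) mod 26 = 6 -> G
  I (position 8) -> position (8+4) mod 26 = 12 -> M
  R (position 17) -> position (17+4) mod 26 = 21 -> V
  C (position 2) -> position (2+4) mod 26 = 6 -> G
  U (position 20) -> position (20+4) mod 26 = 24 -> Y
  I (position 8) -> position (8+4) mod 26 = 12 -> M
  T (position 19) -> position (19+4) mod 26 = 23 -> X
Result: GMVGYMX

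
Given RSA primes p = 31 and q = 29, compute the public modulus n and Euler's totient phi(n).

Step 1: n = p * q = 31 * 29 = 899.
Step 2: phi(n) = (p-1)(q-1) = 30 * 28 = 840.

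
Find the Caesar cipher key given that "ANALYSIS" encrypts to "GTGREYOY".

Step 1: Compare first letters: A (position 0) -> G (position 6).
Step 2: Shift = (6 - 0) mod 26 = 6.
The shift value is 6.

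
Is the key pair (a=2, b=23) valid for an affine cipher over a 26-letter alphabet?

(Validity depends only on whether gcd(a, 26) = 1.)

Step 1: Compute gcd(2, 26).
Step 2: gcd(2, 26) = 2.
Since gcd = 2 != 1, 2 shares a common factor with 26, so it cannot be used.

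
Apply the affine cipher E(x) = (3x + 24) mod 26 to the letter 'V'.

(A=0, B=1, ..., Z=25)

Step 1: Convert 'V' to number: x = 21.
Step 2: E(21) = (3 * 21 + 24) mod 26 = 87 mod 26 = 9.
Step 3: Convert 9 back to letter: J.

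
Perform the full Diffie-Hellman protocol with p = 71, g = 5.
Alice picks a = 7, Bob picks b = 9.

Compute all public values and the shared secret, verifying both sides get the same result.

Step 1: A = g^a mod p = 5^7 mod 71 = 25.
Step 2: B = g^b mod p = 5^9 mod 71 = 57.
Step 3: Alice computes s = B^a mod p = 57^7 mod 71 = 54.
Step 4: Bob computes s = A^b mod p = 25^9 mod 71 = 54.
Both sides agree: shared secret = 54.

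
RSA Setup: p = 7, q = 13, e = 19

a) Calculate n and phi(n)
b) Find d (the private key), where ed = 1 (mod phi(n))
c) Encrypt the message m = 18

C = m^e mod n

Step 1: n = 7 * 13 = 91.
Step 2: phi(n) = (7-1)(13-1) = 6 * 12 = 72.
Step 3: Find d = 19^(-1) mod 72 = 19.
  Verify: 19 * 19 = 361 = 1 (mod 72).
Step 4: C = 18^19 mod 91 = 60.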